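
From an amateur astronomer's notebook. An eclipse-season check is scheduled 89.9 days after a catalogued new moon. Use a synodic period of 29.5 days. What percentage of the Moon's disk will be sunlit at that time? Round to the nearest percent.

89.9 d spans 3 complete synodic months (3 × 29.5 = 88.50 d) plus 1.40 d.
The Moon has covered 1.40/29.5 of its cycle, so θ ≈ 360° × 1.40/29.5 = 17.1°.
Illuminated fraction = (1 − cos 17.1°)/2 = (1 − 0.956)/2 ≈ 0.022, so 2%.

2%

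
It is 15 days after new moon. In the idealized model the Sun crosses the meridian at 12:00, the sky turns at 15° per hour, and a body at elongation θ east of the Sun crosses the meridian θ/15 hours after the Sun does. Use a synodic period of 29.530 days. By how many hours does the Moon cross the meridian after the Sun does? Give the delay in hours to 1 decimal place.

12.2 h

Elongation θ = 360° × 15/29.530 ≈ 182.9°.
The Moon trails the Sun by θ/15 = 182.9/15 ≈ 12.19 hours.
So the Moon crosses the meridian 12.19 h after the Sun.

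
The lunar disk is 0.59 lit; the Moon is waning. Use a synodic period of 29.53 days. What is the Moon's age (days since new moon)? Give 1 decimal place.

From f = (1 − cos θ)/2: cos θ = 1 − 2×0.59 = -0.180; arccos → 100.4°.
A waning Moon lies in 180°–360°, so θ = 360° − 100.4° = 259.6°.
Age = 29.53 × 259.6°/360° ≈ 21.30 days.

21.3 days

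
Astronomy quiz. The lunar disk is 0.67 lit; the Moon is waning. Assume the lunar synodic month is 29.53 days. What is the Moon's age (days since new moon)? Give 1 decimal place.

From f = (1 − cos θ)/2: cos θ = 1 − 2×0.67 = -0.340; arccos → 109.9°.
Since the Moon is past full (waning), take the reflex angle: θ = 360° − 109.9° = 250.1°.
At 360°/29.53 d per day, 250.1° corresponds to 20.52 days.

20.5 days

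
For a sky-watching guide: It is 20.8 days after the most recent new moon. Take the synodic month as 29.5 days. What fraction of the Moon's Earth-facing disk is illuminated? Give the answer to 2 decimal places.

0.64

The Moon has covered 20.8/29.5 of its cycle, so θ ≈ 360° × 20.8/29.5 = 253.8°.
With cos θ = (-0.278), the lit fraction is (1 − (-0.278))/2 ≈ 0.639.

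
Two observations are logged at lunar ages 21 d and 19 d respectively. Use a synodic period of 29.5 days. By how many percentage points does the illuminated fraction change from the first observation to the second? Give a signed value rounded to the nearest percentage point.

+19 pp

First observation: θ = 360°·21/29.5 = 256.3°, so f = 0.619.
Second observation: θ = 231.9°, f = 0.809.
Δf = 0.809 − 0.619 = +0.190, i.e. +19 pp.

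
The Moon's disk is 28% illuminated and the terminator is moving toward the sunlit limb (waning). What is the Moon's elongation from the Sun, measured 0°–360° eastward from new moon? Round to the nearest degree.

296°

From f = (1 − cos θ)/2: cos θ = 1 − 2×0.28 = 0.440; arccos → 63.9°.
Waning ⇒ past full, so θ = 360° − 63.9° = 296.1°.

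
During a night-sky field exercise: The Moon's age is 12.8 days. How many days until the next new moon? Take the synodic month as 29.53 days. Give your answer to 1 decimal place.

16.7 days

The next new moon completes the synodic month: 29.53 − 12.8 = 16.730 days.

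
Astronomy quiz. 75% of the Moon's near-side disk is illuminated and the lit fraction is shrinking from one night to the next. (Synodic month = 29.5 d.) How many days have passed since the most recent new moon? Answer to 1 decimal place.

From f = (1 − cos θ)/2: cos θ = 1 − 2×0.75 = -0.500; arccos → 120.0°.
Waning ⇒ past full, so θ = 360° − 120.0° = 240.0°.
That fraction of the synodic month is 240.0/360 × 29.5 d ≈ 19.67 d.

19.7 days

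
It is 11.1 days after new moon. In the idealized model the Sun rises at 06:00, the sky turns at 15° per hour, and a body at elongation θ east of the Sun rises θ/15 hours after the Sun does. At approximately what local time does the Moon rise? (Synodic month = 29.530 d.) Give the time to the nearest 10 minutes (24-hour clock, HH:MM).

The Moon has covered 11.1/29.530 of its cycle, so θ ≈ 360° × 11.1/29.530 = 135.3°.
Delay after the Sun = 135.3° / (15°/h) ≈ 9.02 h.
06:00 + 9.021 h ≈ 15:01 → 15:00 to the nearest ten minutes.

15:00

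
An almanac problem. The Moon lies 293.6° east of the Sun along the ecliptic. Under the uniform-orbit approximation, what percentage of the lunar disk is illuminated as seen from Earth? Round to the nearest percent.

f = (1 − cos 293.6°)/2 = (1 − 0.400)/2 ≈ 0.300, i.e. 30%.

30%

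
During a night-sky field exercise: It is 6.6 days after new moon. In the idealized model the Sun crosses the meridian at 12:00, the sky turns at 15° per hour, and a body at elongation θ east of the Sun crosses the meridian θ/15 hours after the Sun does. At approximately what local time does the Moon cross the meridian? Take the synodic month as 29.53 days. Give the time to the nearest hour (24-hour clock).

17:00

Elongation θ = 360° × 6.6/29.53 ≈ 80.5°.
At 15° of sky rotation per hour, 80.5° corresponds to a 5.36 h lag.
12:00 + 5.36 h ≈ 17:22 → 17:00 to the nearest hour.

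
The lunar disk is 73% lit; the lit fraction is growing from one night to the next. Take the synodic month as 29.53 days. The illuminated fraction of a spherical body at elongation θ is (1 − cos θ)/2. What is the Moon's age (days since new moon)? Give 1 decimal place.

9.6 days

cos θ = 1 − 2f = -0.460, giving a principal value of 117.4°.
Before full moon the principal value applies: θ = 117.4°.
That fraction of the synodic month is 117.4/360 × 29.53 d ≈ 9.63 d.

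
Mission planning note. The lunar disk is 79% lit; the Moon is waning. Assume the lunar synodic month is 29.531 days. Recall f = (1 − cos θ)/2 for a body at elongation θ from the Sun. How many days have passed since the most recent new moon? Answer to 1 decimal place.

19.2 days

cos θ = 1 − 2f = -0.580, giving a principal value of 125.5°.
Since the Moon is past full (waning), take the reflex angle: θ = 360° − 125.5° = 234.5°.
Age = 29.531 × 234.5°/360° ≈ 19.24 days.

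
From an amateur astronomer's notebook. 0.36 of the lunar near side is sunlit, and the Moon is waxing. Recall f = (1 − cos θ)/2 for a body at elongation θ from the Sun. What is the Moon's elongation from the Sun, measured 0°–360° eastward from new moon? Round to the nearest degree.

74°

cos θ = 1 − 2f = 0.280, giving a principal value of 73.7°.
Before full moon the principal value applies: θ = 73.7°.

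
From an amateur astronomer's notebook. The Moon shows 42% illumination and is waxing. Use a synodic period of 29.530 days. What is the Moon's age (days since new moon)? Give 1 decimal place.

From f = (1 − cos θ)/2: cos θ = 1 − 2×0.42 = 0.160; arccos → 80.8°.
The Moon is waxing (0°–180°), so θ = 80.8° directly.
Age = 29.530 × 80.8°/360° ≈ 6.63 days.

6.6 days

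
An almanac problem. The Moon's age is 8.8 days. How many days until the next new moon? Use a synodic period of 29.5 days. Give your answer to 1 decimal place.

20.7 days

One full lunation from the last new moon is 29.5 d; remaining = 29.5 − 8.8 = 20.700 d.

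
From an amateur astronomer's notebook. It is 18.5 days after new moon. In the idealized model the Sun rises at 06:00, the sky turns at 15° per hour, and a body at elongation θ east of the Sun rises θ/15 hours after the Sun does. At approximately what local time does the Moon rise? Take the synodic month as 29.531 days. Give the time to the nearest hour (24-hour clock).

The Moon has covered 18.5/29.531 of its cycle, so θ ≈ 360° × 18.5/29.531 = 225.5°.
Delay after the Sun = 225.5° / (15°/h) ≈ 15.04 h.
06:00 + 15.04 h ≈ 21:02 → 21:00 to the nearest hour.

21:00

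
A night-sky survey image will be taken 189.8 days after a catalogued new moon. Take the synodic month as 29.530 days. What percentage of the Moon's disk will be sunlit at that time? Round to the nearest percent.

Reduce mod P: 189.8 − 6×29.530 = 12.62 d into the current lunation.
The Moon has covered 12.62/29.530 of its cycle, so θ ≈ 360° × 12.62/29.530 = 153.9°.
With cos θ = (-0.898), the lit fraction is (1 − (-0.898))/2 ≈ 0.949, so 95%.

95%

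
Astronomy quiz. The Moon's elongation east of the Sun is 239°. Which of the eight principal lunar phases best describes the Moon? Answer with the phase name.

waning gibbous

The waning gibbous sector spans roughly 202°–248°; 239° falls inside it.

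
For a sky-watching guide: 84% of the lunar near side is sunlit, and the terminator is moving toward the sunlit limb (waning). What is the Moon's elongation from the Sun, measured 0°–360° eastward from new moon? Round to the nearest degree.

Invert f = (1 − cos θ)/2 to get cos θ = 1 − 2(0.84) = -0.680, hence θ₀ = arccos -0.680 = 132.8°.
Since the Moon is past full (waning), take the reflex angle: θ = 360° − 132.8° = 227.2°.

227°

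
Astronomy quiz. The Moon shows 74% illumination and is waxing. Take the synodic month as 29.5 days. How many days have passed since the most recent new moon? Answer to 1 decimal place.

9.7 days

From f = (1 − cos θ)/2: cos θ = 1 − 2×0.74 = -0.480; arccos → 118.7°.
Waxing ⇒ before full, so θ = 118.7°.
That fraction of the synodic month is 118.7/360 × 29.5 d ≈ 9.73 d.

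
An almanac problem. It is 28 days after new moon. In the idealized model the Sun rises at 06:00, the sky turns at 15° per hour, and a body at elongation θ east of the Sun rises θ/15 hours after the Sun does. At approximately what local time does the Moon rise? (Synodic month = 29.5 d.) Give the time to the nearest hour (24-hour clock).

The Moon has covered 28/29.5 of its cycle, so θ ≈ 360° × 28/29.5 = 341.7°.
Delay after the Sun = 341.7° / (15°/h) ≈ 22.78 h.
06:00 + 22.78 h ≈ 04:47 → 05:00 to the nearest hour.

05:00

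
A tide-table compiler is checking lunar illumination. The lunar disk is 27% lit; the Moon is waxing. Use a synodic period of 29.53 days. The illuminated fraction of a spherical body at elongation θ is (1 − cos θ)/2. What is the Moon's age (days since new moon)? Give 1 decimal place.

Invert f = (1 − cos θ)/2 to get cos θ = 1 − 2(0.27) = 0.460, hence θ₀ = arccos 0.460 = 62.6°.
Waxing ⇒ before full, so θ = 62.6°.
Age = 29.53 × 62.6°/360° ≈ 5.14 days.

5.1 days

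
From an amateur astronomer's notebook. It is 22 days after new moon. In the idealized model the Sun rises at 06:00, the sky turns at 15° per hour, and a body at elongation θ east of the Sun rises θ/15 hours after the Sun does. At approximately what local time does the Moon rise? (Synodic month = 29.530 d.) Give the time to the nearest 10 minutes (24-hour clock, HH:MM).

23:50

Phase angle: θ = 360°·(22 d)/(29.530 d) = 268.2°.
At 15° of sky rotation per hour, 268.2° corresponds to a 17.88 h lag.
06:00 + 17.880 h ≈ 23:53 → 23:50 to the nearest ten minutes.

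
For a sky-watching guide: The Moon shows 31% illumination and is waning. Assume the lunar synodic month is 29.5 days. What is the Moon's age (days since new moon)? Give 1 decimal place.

From f = (1 − cos θ)/2: cos θ = 1 − 2×0.31 = 0.380; arccos → 67.7°.
Since the Moon is past full (waning), take the reflex angle: θ = 360° − 67.7° = 292.3°.
That fraction of the synodic month is 292.3/360 × 29.5 d ≈ 23.96 d.

24.0 days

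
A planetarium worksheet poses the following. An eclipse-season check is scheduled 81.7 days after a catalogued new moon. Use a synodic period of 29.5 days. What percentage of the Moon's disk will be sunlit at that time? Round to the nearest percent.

44%

Reduce mod P: 81.7 − 2×29.5 = 22.70 d into the current lunation.
Phase angle: θ = 360°·(22.70 d)/(29.5 d) = 277.0°.
cos 277.0° = 0.122, so f = (1 − 0.122)/2 = 0.439, so 44%.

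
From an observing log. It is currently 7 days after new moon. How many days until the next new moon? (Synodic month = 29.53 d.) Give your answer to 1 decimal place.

22.5 days

The next new moon completes the synodic month: 29.53 − 7 = 22.530 days.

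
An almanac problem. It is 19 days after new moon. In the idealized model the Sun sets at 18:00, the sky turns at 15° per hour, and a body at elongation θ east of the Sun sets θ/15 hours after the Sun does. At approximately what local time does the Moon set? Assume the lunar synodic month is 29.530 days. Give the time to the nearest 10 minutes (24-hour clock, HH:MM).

Elongation θ = 360° × 19/29.530 ≈ 231.6°.
The Moon trails the Sun by θ/15 = 231.6/15 ≈ 15.44 hours.
18:00 + 15.442 h ≈ 09:27 → 09:30 to the nearest ten minutes.

09:30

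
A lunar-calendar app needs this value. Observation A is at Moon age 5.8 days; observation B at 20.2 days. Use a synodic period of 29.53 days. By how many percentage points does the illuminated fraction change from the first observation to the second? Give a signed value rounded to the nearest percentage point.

+37 percentage points

θ₁ = 360° × 5.8/29.53 = 70.7°, f₁ = (1 − cos θ₁)/2 = 0.335.
θ₂ = 360° × 20.2/29.53 = 246.3°, f₂ = (1 − cos θ₂)/2 = 0.701.
Change = f₂ − f₁ = +0.367 → +37 percentage points.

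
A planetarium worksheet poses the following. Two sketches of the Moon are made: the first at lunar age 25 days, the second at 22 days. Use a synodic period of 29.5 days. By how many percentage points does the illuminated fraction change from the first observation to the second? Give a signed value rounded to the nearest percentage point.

+30 percentage points

θ₁ = 360° × 25/29.5 = 305.1°, f₁ = (1 − cos θ₁)/2 = 0.213.
θ₂ = 360° × 22/29.5 = 268.5°, f₂ = (1 − cos θ₂)/2 = 0.513.
Change = f₂ − f₁ = +0.301 → +30 percentage points.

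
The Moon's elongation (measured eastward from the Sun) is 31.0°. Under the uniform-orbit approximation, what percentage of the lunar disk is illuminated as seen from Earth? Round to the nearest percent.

7%

Half-versine of 31.0°: (1 − 0.857)/2 = 0.071, i.e. 7%.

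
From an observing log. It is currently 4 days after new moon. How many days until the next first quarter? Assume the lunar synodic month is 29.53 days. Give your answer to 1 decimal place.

3.4 days

First quarter occurs at elongation 90°, i.e. at age 29.53 × 90/360 = 7.383 d.
That is 7.383 − 4 = 3.383 days ahead.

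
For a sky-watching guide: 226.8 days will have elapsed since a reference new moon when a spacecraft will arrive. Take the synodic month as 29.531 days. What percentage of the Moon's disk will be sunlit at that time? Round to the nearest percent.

226.8/29.531 = 7.680 lunations, so 7 complete cycles and 20.08 d into the next.
Phase angle: θ = 360°·(20.08 d)/(29.531 d) = 244.8°.
cos 244.8° = (-0.425), so f = (1 − (-0.425))/2 = 0.713, so 71%.

71%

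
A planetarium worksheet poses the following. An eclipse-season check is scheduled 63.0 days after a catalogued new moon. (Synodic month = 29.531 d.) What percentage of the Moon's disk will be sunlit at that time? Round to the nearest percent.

63.0 d spans 2 complete synodic months (2 × 29.531 = 59.06 d) plus 3.94 d.
Elongation θ = 360° × 3.94/29.531 ≈ 48.0°.
Illuminated fraction = (1 − cos 48.0°)/2 = (1 − 0.669)/2 ≈ 0.165, so 17%.

17%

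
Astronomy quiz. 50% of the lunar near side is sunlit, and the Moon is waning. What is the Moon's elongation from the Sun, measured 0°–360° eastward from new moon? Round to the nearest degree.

270°

From f = (1 − cos θ)/2: cos θ = 1 − 2×0.50 = 0.000; arccos → 90.0°.
Waning ⇒ past full, so θ = 360° − 90.0° = 270.0°.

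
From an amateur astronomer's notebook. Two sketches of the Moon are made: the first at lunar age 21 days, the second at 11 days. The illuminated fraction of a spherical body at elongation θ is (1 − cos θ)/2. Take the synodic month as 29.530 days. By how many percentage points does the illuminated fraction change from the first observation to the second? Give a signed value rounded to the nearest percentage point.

+23 pp

First observation: θ = 360°·21/29.530 = 256.0°, so f = 0.621.
Second observation: θ = 134.1°, f = 0.848.
Δf = 0.848 − 0.621 = +0.227, i.e. +23 pp.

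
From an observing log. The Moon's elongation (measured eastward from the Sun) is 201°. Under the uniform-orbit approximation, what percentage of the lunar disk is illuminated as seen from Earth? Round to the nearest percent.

97%

f = (1 − cos 201°)/2 = (1 − (-0.934))/2 ≈ 0.967, i.e. 97%.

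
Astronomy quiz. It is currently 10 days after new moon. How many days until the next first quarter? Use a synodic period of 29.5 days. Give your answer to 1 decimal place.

First quarter is 0.25 of the way through the cycle: age 0.25 × 29.5 = 7.375 d.
Already past this cycle's first quarter; the next is at 7.375 + 29.5 = 36.875 d, so 36.875 − 10 = 26.875 days.

26.9 days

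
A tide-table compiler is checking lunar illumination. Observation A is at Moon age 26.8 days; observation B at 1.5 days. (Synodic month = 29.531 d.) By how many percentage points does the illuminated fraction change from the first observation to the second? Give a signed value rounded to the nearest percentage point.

First observation: θ = 360°·26.8/29.531 = 326.7°, so f = 0.082.
Second observation: θ = 18.3°, f = 0.025.
Δf = 0.025 − 0.082 = -0.057, i.e. -6 pp.

-6 pp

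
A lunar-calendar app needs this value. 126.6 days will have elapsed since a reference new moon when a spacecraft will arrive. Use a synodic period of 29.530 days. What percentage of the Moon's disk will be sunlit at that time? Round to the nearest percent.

62%

Reduce mod P: 126.6 − 4×29.530 = 8.48 d into the current lunation.
Elongation θ = 360° × 8.48/29.530 ≈ 103.4°.
Illuminated fraction = (1 − cos 103.4°)/2 = (1 − (-0.231))/2 ≈ 0.616, so 62%.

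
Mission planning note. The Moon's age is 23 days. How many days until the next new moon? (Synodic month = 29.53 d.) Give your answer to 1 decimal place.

The next new moon completes the synodic month: 29.53 − 23 = 6.530 days.

6.5 days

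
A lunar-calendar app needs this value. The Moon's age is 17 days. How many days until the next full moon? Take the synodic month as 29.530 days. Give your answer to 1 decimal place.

Full moon occurs at elongation 180°, i.e. at age 29.530 × 180/360 = 14.765 d.
Already past this cycle's full moon; the next is at 14.765 + 29.530 = 44.295 d, so 44.295 − 17 = 27.295 days.

27.3 days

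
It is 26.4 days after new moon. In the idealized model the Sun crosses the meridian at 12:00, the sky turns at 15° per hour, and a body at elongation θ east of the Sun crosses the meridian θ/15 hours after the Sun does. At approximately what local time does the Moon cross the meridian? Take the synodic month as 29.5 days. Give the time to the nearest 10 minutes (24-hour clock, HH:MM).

Elongation θ = 360° × 26.4/29.5 ≈ 322.2°.
At 15° of sky rotation per hour, 322.2° corresponds to a 21.48 h lag.
12:00 + 21.478 h ≈ 09:29 → 09:30 to the nearest ten minutes.

09:30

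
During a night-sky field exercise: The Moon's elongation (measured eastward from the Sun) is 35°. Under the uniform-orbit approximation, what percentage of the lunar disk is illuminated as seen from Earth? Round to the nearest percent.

9%

f = (1 − cos 35°)/2 = (1 − 0.819)/2 ≈ 0.090, i.e. 9%.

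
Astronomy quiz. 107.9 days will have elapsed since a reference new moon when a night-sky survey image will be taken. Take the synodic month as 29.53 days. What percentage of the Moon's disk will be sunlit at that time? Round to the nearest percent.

107.9 d spans 3 complete synodic months (3 × 29.53 = 88.59 d) plus 19.31 d.
Phase angle: θ = 360°·(19.31 d)/(29.53 d) = 235.4°.
With cos θ = (-0.568), the lit fraction is (1 − (-0.568))/2 ≈ 0.784, so 78%.

78%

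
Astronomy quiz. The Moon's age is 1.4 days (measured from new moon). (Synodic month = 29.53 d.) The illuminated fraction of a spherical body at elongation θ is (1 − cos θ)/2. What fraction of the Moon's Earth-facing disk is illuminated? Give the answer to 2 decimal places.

0.02

Phase angle: θ = 360°·(1.4 d)/(29.53 d) = 17.1°.
Illuminated fraction = (1 − cos 17.1°)/2 = (1 − 0.956)/2 ≈ 0.022.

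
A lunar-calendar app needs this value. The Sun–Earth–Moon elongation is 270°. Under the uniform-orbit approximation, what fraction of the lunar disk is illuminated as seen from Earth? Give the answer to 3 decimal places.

0.500

f = (1 − cos 270°)/2 = (1 − (-0.000))/2 ≈ 0.500.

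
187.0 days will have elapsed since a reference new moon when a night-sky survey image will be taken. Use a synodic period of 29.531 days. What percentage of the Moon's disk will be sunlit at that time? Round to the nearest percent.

75%

187.0 d spans 6 complete synodic months (6 × 29.531 = 177.19 d) plus 9.81 d.
The Moon has covered 9.81/29.531 of its cycle, so θ ≈ 360° × 9.81/29.531 = 119.6°.
With cos θ = (-0.495), the lit fraction is (1 − (-0.495))/2 ≈ 0.747, so 75%.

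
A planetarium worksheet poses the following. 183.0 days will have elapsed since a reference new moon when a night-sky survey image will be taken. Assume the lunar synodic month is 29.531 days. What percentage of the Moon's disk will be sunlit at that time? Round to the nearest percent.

34%

183.0/29.531 = 6.197 lunations, so 6 complete cycles and 5.81 d into the next.
The Moon has covered 5.81/29.531 of its cycle, so θ ≈ 360° × 5.81/29.531 = 70.9°.
Illuminated fraction = (1 − cos 70.9°)/2 = (1 − 0.328)/2 ≈ 0.336, so 34%.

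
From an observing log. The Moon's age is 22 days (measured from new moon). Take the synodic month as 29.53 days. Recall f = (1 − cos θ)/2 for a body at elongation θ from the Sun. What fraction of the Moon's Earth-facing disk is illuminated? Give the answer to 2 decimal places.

Phase angle: θ = 360°·(22 d)/(29.53 d) = 268.2°.
cos 268.2° = (-0.031), so f = (1 − (-0.031))/2 = 0.516.

0.52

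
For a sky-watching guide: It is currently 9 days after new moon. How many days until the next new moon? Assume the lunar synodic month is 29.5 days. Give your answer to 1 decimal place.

20.5 days

One full lunation from the last new moon is 29.5 d; remaining = 29.5 − 9 = 20.500 d.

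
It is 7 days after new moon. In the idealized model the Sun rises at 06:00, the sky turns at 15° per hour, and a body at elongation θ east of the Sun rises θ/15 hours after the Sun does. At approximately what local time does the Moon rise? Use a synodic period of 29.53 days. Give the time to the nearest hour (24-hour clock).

12:00

Phase angle: θ = 360°·(7 d)/(29.53 d) = 85.3°.
The Moon trails the Sun by θ/15 = 85.3/15 ≈ 5.69 hours.
06:00 + 5.69 h ≈ 11:41 → 12:00 to the nearest hour.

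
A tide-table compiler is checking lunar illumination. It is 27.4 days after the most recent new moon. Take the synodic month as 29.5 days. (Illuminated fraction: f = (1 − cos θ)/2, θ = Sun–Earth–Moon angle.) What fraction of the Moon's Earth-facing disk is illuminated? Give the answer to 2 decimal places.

0.05

The Moon has covered 27.4/29.5 of its cycle, so θ ≈ 360° × 27.4/29.5 = 334.4°.
Illuminated fraction = (1 − cos 334.4°)/2 = (1 − 0.902)/2 ≈ 0.049.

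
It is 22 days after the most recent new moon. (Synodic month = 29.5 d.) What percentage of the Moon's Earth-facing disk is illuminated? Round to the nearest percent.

51%

Phase angle: θ = 360°·(22 d)/(29.5 d) = 268.5°.
Illuminated fraction = (1 − cos 268.5°)/2 = (1 − (-0.027))/2 ≈ 0.513, so 51%.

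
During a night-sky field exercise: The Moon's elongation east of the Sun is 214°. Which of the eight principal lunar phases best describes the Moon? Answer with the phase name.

The waning gibbous sector spans roughly 202°–248°; 214° falls inside it.

waning gibbous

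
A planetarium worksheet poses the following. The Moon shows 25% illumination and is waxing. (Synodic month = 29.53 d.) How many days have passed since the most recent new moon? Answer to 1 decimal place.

cos θ = 1 − 2f = 0.500, giving a principal value of 60.0°.
Waxing ⇒ before full, so θ = 60.0°.
Age = 29.53 × 60.0°/360° ≈ 4.92 days.

4.9 days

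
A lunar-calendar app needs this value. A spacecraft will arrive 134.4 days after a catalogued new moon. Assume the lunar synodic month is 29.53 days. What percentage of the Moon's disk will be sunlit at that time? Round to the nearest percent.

97%

134.4/29.53 = 4.551 lunations, so 4 complete cycles and 16.28 d into the next.
Phase angle: θ = 360°·(16.28 d)/(29.53 d) = 198.5°.
With cos θ = (-0.948), the lit fraction is (1 − (-0.948))/2 ≈ 0.974, so 97%.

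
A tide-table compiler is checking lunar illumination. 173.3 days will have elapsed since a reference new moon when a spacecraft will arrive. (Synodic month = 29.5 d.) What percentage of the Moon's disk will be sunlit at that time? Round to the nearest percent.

173.3 d spans 5 complete synodic months (5 × 29.5 = 147.50 d) plus 25.80 d.
Phase angle: θ = 360°·(25.80 d)/(29.5 d) = 314.8°.
cos 314.8° = 0.705, so f = (1 − 0.705)/2 = 0.147, so 15%.

15%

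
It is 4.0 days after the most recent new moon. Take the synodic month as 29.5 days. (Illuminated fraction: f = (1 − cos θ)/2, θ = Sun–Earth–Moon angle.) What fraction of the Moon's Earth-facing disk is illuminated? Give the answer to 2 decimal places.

Phase angle: θ = 360°·(4.0 d)/(29.5 d) = 48.8°.
Illuminated fraction = (1 − cos 48.8°)/2 = (1 − 0.659)/2 ≈ 0.171.

0.17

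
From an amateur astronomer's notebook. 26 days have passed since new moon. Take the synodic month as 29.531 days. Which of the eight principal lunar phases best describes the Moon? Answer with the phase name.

At 26/29.531 of the cycle, θ ≈ 317° — the waning crescent range.

waning crescent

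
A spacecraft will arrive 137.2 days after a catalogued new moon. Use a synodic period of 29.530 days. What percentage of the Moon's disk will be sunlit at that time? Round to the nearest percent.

80%

Reduce mod P: 137.2 − 4×29.530 = 19.08 d into the current lunation.
The Moon has covered 19.08/29.530 of its cycle, so θ ≈ 360° × 19.08/29.530 = 232.6°.
With cos θ = (-0.607), the lit fraction is (1 − (-0.607))/2 ≈ 0.804, so 80%.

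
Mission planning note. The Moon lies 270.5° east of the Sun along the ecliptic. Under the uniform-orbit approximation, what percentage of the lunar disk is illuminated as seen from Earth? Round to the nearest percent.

50%

cos 270.5° = 0.009, so f = (1 − 0.009)/2 = 0.496, i.e. 50%.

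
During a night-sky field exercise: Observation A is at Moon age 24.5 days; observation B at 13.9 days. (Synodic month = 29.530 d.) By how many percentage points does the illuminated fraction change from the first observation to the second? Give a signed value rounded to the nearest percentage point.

θ₁ = 360° × 24.5/29.530 = 298.7°, f₁ = (1 − cos θ₁)/2 = 0.260.
θ₂ = 360° × 13.9/29.530 = 169.5°, f₂ = (1 − cos θ₂)/2 = 0.992.
Change = f₂ − f₁ = +0.732 → +73 percentage points.

+73 percentage points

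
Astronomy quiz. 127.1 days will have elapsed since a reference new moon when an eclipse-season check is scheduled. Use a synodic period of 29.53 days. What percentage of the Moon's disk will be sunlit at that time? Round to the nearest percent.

Reduce mod P: 127.1 − 4×29.53 = 8.98 d into the current lunation.
Phase angle: θ = 360°·(8.98 d)/(29.53 d) = 109.5°.
Illuminated fraction = (1 − cos 109.5°)/2 = (1 − (-0.333))/2 ≈ 0.667, so 67%.

67%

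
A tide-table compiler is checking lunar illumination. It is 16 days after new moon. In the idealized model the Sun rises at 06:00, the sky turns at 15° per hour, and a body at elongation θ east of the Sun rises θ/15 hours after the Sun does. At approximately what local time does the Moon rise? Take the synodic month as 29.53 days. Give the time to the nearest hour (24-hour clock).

Phase angle: θ = 360°·(16 d)/(29.53 d) = 195.1°.
The Moon trails the Sun by θ/15 = 195.1/15 ≈ 13.00 hours.
06:00 + 13.00 h ≈ 19:00 → 19:00 to the nearest hour.

19:00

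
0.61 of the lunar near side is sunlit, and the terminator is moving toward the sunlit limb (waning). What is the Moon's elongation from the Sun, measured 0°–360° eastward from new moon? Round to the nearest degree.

From f = (1 − cos θ)/2: cos θ = 1 − 2×0.61 = -0.220; arccos → 102.7°.
A waning Moon lies in 180°–360°, so θ = 360° − 102.7° = 257.3°.

257°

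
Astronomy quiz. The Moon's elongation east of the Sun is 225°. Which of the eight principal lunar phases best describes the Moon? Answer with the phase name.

waning gibbous

The waning gibbous sector spans roughly 202°–248°; 225° falls inside it.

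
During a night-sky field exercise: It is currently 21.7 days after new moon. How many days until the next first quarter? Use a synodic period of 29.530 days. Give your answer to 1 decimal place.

First quarter occurs at elongation 90°, i.e. at age 29.530 × 90/360 = 7.383 d.
Already past this cycle's first quarter; the next is at 7.383 + 29.530 = 36.913 d, so 36.913 − 21.7 = 15.213 days.

15.2 days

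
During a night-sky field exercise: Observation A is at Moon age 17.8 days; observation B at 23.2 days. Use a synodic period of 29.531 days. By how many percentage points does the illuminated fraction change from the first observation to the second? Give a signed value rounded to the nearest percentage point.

First observation: θ = 360°·17.8/29.531 = 217.0°, so f = 0.899.
Second observation: θ = 282.8°, f = 0.389.
Δf = 0.389 − 0.899 = -0.510, i.e. -51 pp.

-51 percentage points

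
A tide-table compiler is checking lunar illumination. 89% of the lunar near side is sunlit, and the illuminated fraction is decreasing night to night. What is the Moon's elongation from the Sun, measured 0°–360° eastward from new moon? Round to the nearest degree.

219°

Invert f = (1 − cos θ)/2 to get cos θ = 1 − 2(0.89) = -0.780, hence θ₀ = arccos -0.780 = 141.3°.
Since the Moon is past full (waning), take the reflex angle: θ = 360° − 141.3° = 218.7°.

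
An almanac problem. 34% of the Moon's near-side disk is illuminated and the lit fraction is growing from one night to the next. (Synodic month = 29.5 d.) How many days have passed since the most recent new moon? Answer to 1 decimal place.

5.8 days

Invert f = (1 − cos θ)/2 to get cos θ = 1 − 2(0.34) = 0.320, hence θ₀ = arccos 0.320 = 71.3°.
Waxing ⇒ before full, so θ = 71.3°.
Age = 29.5 × 71.3°/360° ≈ 5.85 days.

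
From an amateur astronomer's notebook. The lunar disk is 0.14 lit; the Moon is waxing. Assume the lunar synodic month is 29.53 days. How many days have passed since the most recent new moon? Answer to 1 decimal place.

3.6 days

Invert f = (1 − cos θ)/2 to get cos θ = 1 − 2(0.14) = 0.720, hence θ₀ = arccos 0.720 = 43.9°.
The Moon is waxing (0°–180°), so θ = 43.9° directly.
Age = 29.53 × 43.9°/360° ≈ 3.60 days.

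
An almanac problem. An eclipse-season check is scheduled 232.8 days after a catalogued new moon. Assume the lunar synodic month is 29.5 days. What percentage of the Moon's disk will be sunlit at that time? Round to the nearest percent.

11%

232.8/29.5 = 7.892 lunations, so 7 complete cycles and 26.30 d into the next.
Elongation θ = 360° × 26.30/29.5 ≈ 320.9°.
cos 320.9° = 0.777, so f = (1 − 0.777)/2 = 0.112, so 11%.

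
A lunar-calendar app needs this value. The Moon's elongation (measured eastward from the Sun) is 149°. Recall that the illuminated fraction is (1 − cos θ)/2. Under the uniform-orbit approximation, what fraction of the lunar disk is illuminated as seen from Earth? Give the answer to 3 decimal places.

0.929

cos 149° = (-0.857), so f = (1 − (-0.857))/2 = 0.929.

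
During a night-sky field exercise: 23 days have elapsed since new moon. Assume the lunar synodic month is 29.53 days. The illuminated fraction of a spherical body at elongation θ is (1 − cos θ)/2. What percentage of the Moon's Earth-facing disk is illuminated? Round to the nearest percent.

41%

Elongation θ = 360° × 23/29.53 ≈ 280.4°.
Illuminated fraction = (1 − cos 280.4°)/2 = (1 − 0.180)/2 ≈ 0.410, so 41%.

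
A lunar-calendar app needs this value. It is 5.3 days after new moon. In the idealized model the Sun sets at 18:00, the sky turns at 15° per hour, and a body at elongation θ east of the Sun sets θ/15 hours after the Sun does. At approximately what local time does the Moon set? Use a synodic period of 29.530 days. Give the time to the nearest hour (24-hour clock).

22:00

Phase angle: θ = 360°·(5.3 d)/(29.530 d) = 64.6°.
The Moon trails the Sun by θ/15 = 64.6/15 ≈ 4.31 hours.
18:00 + 4.31 h ≈ 22:18 → 22:00 to the nearest hour.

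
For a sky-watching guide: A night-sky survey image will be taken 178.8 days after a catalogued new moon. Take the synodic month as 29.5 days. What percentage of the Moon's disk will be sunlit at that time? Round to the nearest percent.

178.8/29.5 = 6.061 lunations, so 6 complete cycles and 1.80 d into the next.
The Moon has covered 1.80/29.5 of its cycle, so θ ≈ 360° × 1.80/29.5 = 22.0°.
cos 22.0° = 0.927, so f = (1 − 0.927)/2 = 0.036, so 4%.

4%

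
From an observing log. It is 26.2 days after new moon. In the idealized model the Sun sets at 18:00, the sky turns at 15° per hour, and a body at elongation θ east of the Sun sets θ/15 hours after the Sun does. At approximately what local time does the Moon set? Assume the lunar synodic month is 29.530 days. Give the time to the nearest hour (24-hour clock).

The Moon has covered 26.2/29.530 of its cycle, so θ ≈ 360° × 26.2/29.530 = 319.4°.
The Moon trails the Sun by θ/15 = 319.4/15 ≈ 21.29 hours.
18:00 + 21.29 h ≈ 15:18 → 15:00 to the nearest hour.

15:00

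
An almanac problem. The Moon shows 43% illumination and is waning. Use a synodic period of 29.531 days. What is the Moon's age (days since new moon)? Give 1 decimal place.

22.8 days

From f = (1 − cos θ)/2: cos θ = 1 − 2×0.43 = 0.140; arccos → 82.0°.
Since the Moon is past full (waning), take the reflex angle: θ = 360° − 82.0° = 278.0°.
At 360°/29.531 d per day, 278.0° corresponds to 22.81 days.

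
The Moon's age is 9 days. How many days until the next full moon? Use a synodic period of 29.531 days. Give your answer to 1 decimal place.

5.8 days

Full moon is 0.5 of the way through the cycle: age 0.5 × 29.531 = 14.765 d.
That is 14.765 − 9 = 5.765 days ahead.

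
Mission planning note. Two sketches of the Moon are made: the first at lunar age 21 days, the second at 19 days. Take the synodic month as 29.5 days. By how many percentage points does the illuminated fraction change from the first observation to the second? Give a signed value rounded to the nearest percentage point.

First observation: θ = 360°·21/29.5 = 256.3°, so f = 0.619.
Second observation: θ = 231.9°, f = 0.809.
Δf = 0.809 − 0.619 = +0.190, i.e. +19 pp.

+19 pp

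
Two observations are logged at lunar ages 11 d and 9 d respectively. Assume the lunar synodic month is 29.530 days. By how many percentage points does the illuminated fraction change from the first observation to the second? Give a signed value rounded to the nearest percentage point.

First observation: θ = 360°·11/29.530 = 134.1°, so f = 0.848.
Second observation: θ = 109.7°, f = 0.669.
Δf = 0.669 − 0.848 = -0.179, i.e. -18 pp.

-18 pp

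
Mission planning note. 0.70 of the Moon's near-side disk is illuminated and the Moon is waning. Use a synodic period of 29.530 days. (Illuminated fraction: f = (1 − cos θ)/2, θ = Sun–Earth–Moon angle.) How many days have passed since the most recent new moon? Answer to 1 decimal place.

20.2 days

cos θ = 1 − 2f = -0.400, giving a principal value of 113.6°.
Since the Moon is past full (waning), take the reflex angle: θ = 360° − 113.6° = 246.4°.
Age = 29.530 × 246.4°/360° ≈ 20.21 days.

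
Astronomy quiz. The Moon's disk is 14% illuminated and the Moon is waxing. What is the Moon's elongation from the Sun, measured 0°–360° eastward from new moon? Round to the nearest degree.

44°

cos θ = 1 − 2f = 0.720, giving a principal value of 43.9°.
Waxing ⇒ before full, so θ = 43.9°.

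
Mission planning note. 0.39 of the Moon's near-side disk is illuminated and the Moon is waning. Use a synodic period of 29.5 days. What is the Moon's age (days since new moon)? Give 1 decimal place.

cos θ = 1 − 2f = 0.220, giving a principal value of 77.3°.
A waning Moon lies in 180°–360°, so θ = 360° − 77.3° = 282.7°.
Age = 29.5 × 282.7°/360° ≈ 23.17 days.

23.2 days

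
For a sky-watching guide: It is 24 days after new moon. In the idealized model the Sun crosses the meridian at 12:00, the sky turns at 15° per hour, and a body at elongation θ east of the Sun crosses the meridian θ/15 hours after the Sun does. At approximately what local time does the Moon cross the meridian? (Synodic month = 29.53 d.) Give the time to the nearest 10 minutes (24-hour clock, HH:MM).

Elongation θ = 360° × 24/29.53 ≈ 292.6°.
At 15° of sky rotation per hour, 292.6° corresponds to a 19.51 h lag.
12:00 + 19.506 h ≈ 07:30 → 07:30 to the nearest ten minutes.

07:30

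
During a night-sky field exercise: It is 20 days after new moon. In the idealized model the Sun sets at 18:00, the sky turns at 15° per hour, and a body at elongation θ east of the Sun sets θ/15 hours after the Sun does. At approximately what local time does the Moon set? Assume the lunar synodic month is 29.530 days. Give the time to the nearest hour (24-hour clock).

10:00

Elongation θ = 360° × 20/29.530 ≈ 243.8°.
Delay after the Sun = 243.8° / (15°/h) ≈ 16.25 h.
18:00 + 16.25 h ≈ 10:15 → 10:00 to the nearest hour.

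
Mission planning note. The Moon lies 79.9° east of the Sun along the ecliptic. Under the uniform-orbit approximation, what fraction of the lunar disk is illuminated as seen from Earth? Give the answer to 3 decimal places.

0.412

cos 79.9° = 0.175, so f = (1 − 0.175)/2 = 0.412.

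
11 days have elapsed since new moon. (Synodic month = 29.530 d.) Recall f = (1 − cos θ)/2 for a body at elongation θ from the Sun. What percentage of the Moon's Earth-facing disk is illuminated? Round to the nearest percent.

85%

Elongation θ = 360° × 11/29.530 ≈ 134.1°.
Illuminated fraction = (1 − cos 134.1°)/2 = (1 − (-0.696))/2 ≈ 0.848, so 85%.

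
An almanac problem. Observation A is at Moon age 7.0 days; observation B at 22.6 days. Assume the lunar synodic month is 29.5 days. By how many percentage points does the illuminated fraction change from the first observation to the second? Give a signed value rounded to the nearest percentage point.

-1 pp

θ₁ = 360° × 7.0/29.5 = 85.4°, f₁ = (1 − cos θ₁)/2 = 0.460.
θ₂ = 360° × 22.6/29.5 = 275.8°, f₂ = (1 − cos θ₂)/2 = 0.450.
Change = f₂ − f₁ = -0.011 → -1 percentage points.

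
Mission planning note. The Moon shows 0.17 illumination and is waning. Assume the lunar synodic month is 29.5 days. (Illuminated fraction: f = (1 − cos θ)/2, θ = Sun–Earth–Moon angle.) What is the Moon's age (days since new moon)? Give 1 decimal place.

cos θ = 1 − 2f = 0.660, giving a principal value of 48.7°.
Since the Moon is past full (waning), take the reflex angle: θ = 360° − 48.7° = 311.3°.
That fraction of the synodic month is 311.3/360 × 29.5 d ≈ 25.51 d.

25.5 days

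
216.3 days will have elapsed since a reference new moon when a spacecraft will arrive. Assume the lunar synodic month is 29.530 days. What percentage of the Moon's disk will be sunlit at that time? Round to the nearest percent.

216.3/29.530 = 7.325 lunations, so 7 complete cycles and 9.59 d into the next.
The Moon has covered 9.59/29.530 of its cycle, so θ ≈ 360° × 9.59/29.530 = 116.9°.
cos 116.9° = (-0.453), so f = (1 − (-0.453))/2 = 0.726, so 73%.

73%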